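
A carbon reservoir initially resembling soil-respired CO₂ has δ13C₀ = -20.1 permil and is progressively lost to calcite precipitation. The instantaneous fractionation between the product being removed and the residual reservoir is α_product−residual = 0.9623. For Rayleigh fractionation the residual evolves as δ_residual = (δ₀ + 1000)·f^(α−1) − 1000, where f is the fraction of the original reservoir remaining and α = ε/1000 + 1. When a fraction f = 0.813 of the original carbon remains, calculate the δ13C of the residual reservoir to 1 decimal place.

-12.4 permil

Rayleigh residual: δ_res = (δ₀ + 1000)·f^(α−1) − 1000
α − 1 = -0.03770
f^(α−1) = 0.813^(-0.03770) = 1.007835
δ_res = (-20.1 + 1000) × 1.007835 − 1000 = 987.578 − 1000 = -12.42 permil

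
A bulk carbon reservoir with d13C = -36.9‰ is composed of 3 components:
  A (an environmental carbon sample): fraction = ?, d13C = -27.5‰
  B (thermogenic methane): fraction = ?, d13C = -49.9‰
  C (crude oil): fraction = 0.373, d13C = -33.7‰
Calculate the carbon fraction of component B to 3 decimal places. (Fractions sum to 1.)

Let f_B and f_A be the unknown fractions; fractions sum to 1 so f_B + f_A = 0.627.
Mass balance: Σ fᵢ·δᵢ = δ_bulk ⇒ f_B·(-49.9) + f_A·(-27.5) = -36.9 − (-12.570) = -24.330
Substitute f_A = 0.627 − f_B:
f_B·(-49.9 − -27.5) = -24.330 − 0.627×(-27.5) = -7.087
f_B = -7.087 / -22.4 = 0.3164

0.316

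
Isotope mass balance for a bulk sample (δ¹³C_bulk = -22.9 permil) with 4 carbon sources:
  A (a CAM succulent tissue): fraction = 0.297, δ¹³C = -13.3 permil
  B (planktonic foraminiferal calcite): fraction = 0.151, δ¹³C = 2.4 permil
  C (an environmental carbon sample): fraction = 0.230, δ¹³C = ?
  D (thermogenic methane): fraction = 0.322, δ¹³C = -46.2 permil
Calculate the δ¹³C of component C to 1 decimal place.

-19.3 permil

Isotope mass balance: δ_bulk = Σ fᵢ·δᵢ.
-22.9 = 0.297×(-13.3) + 0.151×(2.4) + 0.230×δ_C + 0.322×(-46.2)
0.230·δ_C = -22.9 − (-18.464) = -4.436
δ_C = -4.436 / 0.230 = -19.29 permil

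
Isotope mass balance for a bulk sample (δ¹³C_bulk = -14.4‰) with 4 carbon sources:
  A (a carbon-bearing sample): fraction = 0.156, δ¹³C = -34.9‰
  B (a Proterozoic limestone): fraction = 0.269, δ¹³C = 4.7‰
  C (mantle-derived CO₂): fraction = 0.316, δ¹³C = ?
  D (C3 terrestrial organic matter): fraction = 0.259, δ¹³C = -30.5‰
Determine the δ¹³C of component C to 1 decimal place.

-7.3‰

Isotope mass balance: δ_bulk = Σ fᵢ·δᵢ.
-14.4 = 0.156×(-34.9) + 0.269×(4.7) + 0.316×δ_C + 0.259×(-30.5)
0.316·δ_C = -14.4 − (-12.080) = -2.320
δ_C = -2.320 / 0.316 = -7.34‰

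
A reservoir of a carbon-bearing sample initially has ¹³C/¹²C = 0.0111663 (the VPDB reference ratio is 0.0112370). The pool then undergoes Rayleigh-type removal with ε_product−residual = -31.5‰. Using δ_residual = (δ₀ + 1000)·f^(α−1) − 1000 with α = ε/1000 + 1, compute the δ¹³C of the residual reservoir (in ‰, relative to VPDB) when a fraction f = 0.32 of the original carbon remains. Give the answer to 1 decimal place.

δ₀ = (0.0111663/0.0112370 − 1)×1000 = (0.993708 − 1)×1000 = -6.292‰
α − 1 = ε/1000 = -0.0315
f^(α−1) = 0.32^(-0.0315) = 1.036544
δ_res = (-6.292 + 1000) × 1.036544 − 1000 = 1030.022 − 1000 = 30.02‰

30.0‰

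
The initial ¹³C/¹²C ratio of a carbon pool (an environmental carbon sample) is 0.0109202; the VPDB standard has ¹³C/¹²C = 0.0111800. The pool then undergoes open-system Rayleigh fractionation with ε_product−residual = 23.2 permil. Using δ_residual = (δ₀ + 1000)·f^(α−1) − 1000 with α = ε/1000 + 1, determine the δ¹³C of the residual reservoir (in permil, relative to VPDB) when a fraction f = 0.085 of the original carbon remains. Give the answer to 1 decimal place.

δ₀ = (0.0109202/0.0111800 − 1)×1000 = (0.976762 − 1)×1000 = -23.238 permil
α − 1 = ε/1000 = 0.0232
f^(α−1) = 0.085^(0.0232) = 0.944414
δ_res = (-23.238 + 1000) × 0.944414 − 1000 = 922.468 − 1000 = -77.53 permil

-77.5 permil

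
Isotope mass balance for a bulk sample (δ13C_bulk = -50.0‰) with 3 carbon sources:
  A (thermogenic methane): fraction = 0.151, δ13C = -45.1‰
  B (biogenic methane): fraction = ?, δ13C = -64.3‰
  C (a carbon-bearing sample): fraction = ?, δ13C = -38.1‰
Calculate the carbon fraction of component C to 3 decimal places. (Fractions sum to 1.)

0.435

Let f_C and f_B be the unknown fractions; fractions sum to 1 so f_C + f_B = 0.849.
Mass balance: Σ fᵢ·δᵢ = δ_bulk ⇒ f_C·(-38.1) + f_B·(-64.3) = -50.0 − (-6.810) = -43.190
Substitute f_B = 0.849 − f_C:
f_C·(-38.1 − -64.3) = -43.190 − 0.849×(-64.3) = 11.401
f_C = 11.401 / 26.2 = 0.4351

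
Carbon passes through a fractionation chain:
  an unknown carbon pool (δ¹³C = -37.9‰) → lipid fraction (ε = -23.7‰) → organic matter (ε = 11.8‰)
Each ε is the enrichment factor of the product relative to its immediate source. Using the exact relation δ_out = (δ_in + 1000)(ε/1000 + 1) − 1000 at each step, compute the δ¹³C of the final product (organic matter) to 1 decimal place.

step 1: δ = (-37.90 + 1000)·(-23.7/1000 + 1) − 1000 = -60.70‰
step 2: δ = (-60.70 + 1000)·(11.8/1000 + 1) − 1000 = -49.62‰

-49.6‰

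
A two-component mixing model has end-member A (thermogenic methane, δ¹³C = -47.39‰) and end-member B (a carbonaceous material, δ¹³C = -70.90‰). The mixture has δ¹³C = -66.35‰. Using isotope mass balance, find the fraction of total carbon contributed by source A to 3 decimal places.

δ_mix = f_A·δ_A + (1 − f_A)·δ_B  ⇒  f_A = (δ_mix − δ_B)/(δ_A − δ_B)
f_A = (-66.35 − (-70.90)) / (-47.39 − (-70.90))
f_A = 4.55 / 23.51 = 0.1935

0.194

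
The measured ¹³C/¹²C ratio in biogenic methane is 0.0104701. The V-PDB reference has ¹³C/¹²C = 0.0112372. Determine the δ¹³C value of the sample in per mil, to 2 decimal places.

-68.26 per mil

δ¹³C = (R_sample / R_standard − 1) × 1000
R_sample / R_standard = 0.0104701 / 0.0112372 = 0.931736
δ¹³C = (0.931736 − 1) × 1000 = -68.264 per mil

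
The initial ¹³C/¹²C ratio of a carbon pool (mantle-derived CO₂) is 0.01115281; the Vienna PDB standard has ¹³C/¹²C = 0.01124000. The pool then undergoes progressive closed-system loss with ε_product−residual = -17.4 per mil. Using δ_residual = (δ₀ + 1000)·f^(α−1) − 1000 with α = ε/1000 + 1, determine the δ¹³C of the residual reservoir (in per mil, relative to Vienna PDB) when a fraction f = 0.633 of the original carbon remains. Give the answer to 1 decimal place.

δ₀ = (0.01115281/0.01124000 − 1)×1000 = (0.992243 − 1)×1000 = -7.757 per mil
α − 1 = ε/1000 = -0.0174
f^(α−1) = 0.633^(-0.0174) = 1.007988
δ_res = (-7.757 + 1000) × 1.007988 − 1000 = 1000.169 − 1000 = 0.17 per mil

0.2 per mil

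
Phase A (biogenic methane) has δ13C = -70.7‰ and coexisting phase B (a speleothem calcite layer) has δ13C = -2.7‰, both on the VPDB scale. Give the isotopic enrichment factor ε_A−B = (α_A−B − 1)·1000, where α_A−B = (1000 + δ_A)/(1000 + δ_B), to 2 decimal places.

α_A−B = (1000 + -70.7) / (1000 + -2.7) = 929.3 / 997.3 = 0.931816
ε_A−B = (0.931816 − 1) × 1000 = -68.184‰
(The approximation ε ≈ δ_A − δ_B would give -68.0‰.)

-68.18‰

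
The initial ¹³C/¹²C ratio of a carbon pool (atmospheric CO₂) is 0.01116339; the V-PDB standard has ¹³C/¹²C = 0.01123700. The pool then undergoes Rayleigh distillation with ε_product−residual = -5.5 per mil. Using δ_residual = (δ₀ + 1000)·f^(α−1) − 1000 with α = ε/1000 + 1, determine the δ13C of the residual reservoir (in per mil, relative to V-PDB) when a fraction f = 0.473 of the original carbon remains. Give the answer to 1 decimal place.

δ₀ = (0.01116339/0.01123700 − 1)×1000 = (0.993449 − 1)×1000 = -6.551 per mil
α − 1 = ε/1000 = -0.0055
f^(α−1) = 0.473^(-0.0055) = 1.004126
δ_res = (-6.551 + 1000) × 1.004126 − 1000 = 997.548 − 1000 = -2.45 per mil

-2.5 per mil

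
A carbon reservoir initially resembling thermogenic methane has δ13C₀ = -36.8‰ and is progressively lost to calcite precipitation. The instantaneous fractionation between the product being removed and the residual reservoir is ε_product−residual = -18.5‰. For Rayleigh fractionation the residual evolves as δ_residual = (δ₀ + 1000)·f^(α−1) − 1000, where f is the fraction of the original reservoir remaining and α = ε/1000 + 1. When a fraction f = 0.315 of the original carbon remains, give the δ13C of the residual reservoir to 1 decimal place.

Rayleigh residual: δ_res = (δ₀ + 1000)·f^(α−1) − 1000
α = ε/1000 + 1 = 0.98150, so α − 1 = -0.01850
f^(α−1) = 0.315^(-0.01850) = 1.021601
δ_res = (-36.8 + 1000) × 1.021601 − 1000 = 984.006 − 1000 = -15.99‰

-16.0‰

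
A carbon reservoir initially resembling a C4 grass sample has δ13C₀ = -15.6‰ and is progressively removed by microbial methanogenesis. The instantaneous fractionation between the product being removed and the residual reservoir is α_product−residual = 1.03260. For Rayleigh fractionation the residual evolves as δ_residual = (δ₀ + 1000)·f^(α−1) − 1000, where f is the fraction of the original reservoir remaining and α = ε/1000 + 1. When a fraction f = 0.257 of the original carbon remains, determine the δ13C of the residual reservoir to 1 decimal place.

-58.3‰

Rayleigh residual: δ_res = (δ₀ + 1000)·f^(α−1) − 1000
α − 1 = 0.03260
f^(α−1) = 0.257^(0.03260) = 0.956674
δ_res = (-15.6 + 1000) × 0.956674 − 1000 = 941.750 − 1000 = -58.25‰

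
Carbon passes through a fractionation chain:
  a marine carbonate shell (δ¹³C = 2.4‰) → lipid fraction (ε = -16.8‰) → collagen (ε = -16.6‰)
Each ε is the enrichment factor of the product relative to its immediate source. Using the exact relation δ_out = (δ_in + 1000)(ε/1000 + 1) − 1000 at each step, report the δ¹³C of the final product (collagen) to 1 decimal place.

step 1: δ = (2.40 + 1000)·(-16.8/1000 + 1) − 1000 = -14.44‰
step 2: δ = (-14.44 + 1000)·(-16.6/1000 + 1) − 1000 = -30.80‰

-30.8‰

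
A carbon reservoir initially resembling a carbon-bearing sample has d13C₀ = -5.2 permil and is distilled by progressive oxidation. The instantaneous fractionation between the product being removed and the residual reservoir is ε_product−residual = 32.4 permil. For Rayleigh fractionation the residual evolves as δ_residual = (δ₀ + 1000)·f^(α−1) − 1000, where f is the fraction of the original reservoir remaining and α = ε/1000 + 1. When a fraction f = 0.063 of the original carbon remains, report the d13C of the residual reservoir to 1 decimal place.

Rayleigh residual: δ_res = (δ₀ + 1000)·f^(α−1) − 1000
α = ε/1000 + 1 = 1.03240, so α − 1 = 0.03240
f^(α−1) = 0.063^(0.03240) = 0.914321
δ_res = (-5.2 + 1000) × 0.914321 − 1000 = 909.566 − 1000 = -90.43 permil

-90.4 permil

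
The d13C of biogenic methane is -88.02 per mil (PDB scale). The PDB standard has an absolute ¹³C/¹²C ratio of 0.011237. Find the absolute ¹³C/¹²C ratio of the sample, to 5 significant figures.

R_sample = R_standard × (d13C/1000 + 1)
R_sample = 0.011237 × (-88.02/1000 + 1) = 0.011237 × 0.911980
R_sample = 0.0102479

0.010248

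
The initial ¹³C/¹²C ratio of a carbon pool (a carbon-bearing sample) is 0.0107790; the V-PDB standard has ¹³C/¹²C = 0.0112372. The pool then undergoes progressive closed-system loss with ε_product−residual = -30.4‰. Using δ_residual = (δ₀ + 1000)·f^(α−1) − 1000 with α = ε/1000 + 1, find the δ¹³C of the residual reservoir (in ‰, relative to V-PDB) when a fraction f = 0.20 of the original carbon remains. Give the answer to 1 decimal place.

δ₀ = (0.0107790/0.0112372 − 1)×1000 = (0.959225 − 1)×1000 = -40.775‰
α − 1 = ε/1000 = -0.0304
f^(α−1) = 0.20^(-0.0304) = 1.050144
δ_res = (-40.775 + 1000) × 1.050144 − 1000 = 1007.324 − 1000 = 7.32‰

7.3‰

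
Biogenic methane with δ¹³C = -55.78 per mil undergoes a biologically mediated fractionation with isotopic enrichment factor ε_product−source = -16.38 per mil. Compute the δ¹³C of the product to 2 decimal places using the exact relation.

To first order, δ_product ≈ δ_source + ε = -72.16 per mil.
Exactly, δ_product = (δ_source + 1000)·(ε/1000 + 1) − 1000.
δ_product = (-55.78 + 1000) × (-16.38/1000 + 1) − 1000
δ_product = -71.246 per mil

-71.25 per mil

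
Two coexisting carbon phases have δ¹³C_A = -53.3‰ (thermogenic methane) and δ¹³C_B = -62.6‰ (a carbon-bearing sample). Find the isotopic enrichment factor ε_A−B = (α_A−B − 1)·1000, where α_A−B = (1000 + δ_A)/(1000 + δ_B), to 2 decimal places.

α_A−B = (1000 + -53.3) / (1000 + -62.6) = 946.7 / 937.4 = 1.009921
ε_A−B = (1.009921 − 1) × 1000 = 9.921‰
(The approximation ε ≈ δ_A − δ_B would give 9.3‰.)

9.92‰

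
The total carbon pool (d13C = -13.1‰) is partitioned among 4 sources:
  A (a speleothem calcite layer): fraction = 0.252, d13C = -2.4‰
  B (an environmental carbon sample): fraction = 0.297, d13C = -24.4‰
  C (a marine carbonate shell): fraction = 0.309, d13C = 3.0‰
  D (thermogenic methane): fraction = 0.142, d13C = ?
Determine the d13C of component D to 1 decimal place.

-43.5‰

Isotope mass balance: δ_bulk = Σ fᵢ·δᵢ.
-13.1 = 0.252×(-2.4) + 0.297×(-24.4) + 0.309×(3.0) + 0.142×δ_D
0.142·δ_D = -13.1 − (-6.925) = -6.175
δ_D = -6.175 / 0.142 = -43.49‰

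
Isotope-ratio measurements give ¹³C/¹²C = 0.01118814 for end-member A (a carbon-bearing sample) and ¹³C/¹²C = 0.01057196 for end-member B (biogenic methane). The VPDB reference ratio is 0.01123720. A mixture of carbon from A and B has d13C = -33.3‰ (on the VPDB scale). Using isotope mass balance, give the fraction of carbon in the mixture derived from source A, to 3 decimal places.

0.472

δ_A = (0.01118814/0.01123720 − 1)×1000 = (0.995634 − 1)×1000 = -4.366‰
δ_B = (0.01057196/0.01123720 − 1)×1000 = (0.940800 − 1)×1000 = -59.200‰
f_A = (δ_mix − δ_B)/(δ_A − δ_B) = (-33.3 − (-59.200))/(-4.366 − (-59.200))
f_A = 25.900 / 54.834 = 0.4723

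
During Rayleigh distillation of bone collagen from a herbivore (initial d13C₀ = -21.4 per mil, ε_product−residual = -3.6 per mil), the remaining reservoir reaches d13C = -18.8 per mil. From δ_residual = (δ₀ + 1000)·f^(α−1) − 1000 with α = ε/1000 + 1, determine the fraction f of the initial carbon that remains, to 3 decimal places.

0.479

α − 1 = ε/1000 = -0.0036
(δ_res + 1000)/(δ₀ + 1000) = (-18.8 + 1000)/(-21.4 + 1000) = 981.2/978.6 = 1.002657
f = 1.002657^(1/-0.0036) = exp(ln(1.002657)/-0.0036) = exp(0.00265/-0.0036)
f = exp(-0.7370) = 0.4785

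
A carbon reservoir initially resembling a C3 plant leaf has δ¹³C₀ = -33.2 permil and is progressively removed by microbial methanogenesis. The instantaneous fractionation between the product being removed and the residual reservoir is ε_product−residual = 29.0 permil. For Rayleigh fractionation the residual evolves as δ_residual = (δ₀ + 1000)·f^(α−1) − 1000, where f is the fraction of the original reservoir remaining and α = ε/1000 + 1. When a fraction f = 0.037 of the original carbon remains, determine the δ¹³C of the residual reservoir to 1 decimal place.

-121.4 permil

Rayleigh residual: δ_res = (δ₀ + 1000)·f^(α−1) − 1000
α = ε/1000 + 1 = 1.02900, so α − 1 = 0.02900
f^(α−1) = 0.037^(0.02900) = 0.908820
δ_res = (-33.2 + 1000) × 0.908820 − 1000 = 878.647 − 1000 = -121.35 permil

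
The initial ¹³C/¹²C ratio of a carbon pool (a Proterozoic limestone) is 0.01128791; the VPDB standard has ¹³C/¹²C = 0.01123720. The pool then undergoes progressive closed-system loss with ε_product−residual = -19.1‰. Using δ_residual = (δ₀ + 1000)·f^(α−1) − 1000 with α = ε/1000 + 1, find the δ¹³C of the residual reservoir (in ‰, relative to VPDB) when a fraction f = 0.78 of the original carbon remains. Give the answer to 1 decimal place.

9.3‰

δ₀ = (0.01128791/0.01123720 − 1)×1000 = (1.004513 − 1)×1000 = 4.513‰
α − 1 = ε/1000 = -0.0191
f^(α−1) = 0.78^(-0.0191) = 1.004757
δ_res = (4.513 + 1000) × 1.004757 − 1000 = 1009.291 − 1000 = 9.29‰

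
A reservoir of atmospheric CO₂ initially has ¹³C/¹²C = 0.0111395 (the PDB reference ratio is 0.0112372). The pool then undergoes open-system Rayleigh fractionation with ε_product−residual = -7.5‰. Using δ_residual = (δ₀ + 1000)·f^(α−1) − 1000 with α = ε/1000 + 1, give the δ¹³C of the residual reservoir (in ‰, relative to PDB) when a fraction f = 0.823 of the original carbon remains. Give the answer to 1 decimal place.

δ₀ = (0.0111395/0.0112372 − 1)×1000 = (0.991306 − 1)×1000 = -8.694‰
α − 1 = ε/1000 = -0.0075
f^(α−1) = 0.823^(-0.0075) = 1.001462
δ_res = (-8.694 + 1000) × 1.001462 − 1000 = 992.755 − 1000 = -7.24‰

-7.2‰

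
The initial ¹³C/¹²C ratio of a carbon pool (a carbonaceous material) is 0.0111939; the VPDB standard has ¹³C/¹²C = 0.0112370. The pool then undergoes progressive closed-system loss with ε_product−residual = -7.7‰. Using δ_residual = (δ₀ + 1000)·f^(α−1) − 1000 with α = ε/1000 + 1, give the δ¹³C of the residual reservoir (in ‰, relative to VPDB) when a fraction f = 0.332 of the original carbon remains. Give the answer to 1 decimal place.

δ₀ = (0.0111939/0.0112370 − 1)×1000 = (0.996164 − 1)×1000 = -3.836‰
α − 1 = ε/1000 = -0.0077
f^(α−1) = 0.332^(-0.0077) = 1.008526
δ_res = (-3.836 + 1000) × 1.008526 − 1000 = 1004.658 − 1000 = 4.66‰

4.7‰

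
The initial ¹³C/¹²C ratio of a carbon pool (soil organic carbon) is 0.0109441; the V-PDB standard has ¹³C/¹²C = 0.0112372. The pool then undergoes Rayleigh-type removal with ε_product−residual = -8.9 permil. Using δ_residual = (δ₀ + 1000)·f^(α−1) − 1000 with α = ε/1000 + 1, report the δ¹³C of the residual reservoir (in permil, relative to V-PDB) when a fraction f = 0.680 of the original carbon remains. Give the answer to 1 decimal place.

-22.7 permil

δ₀ = (0.0109441/0.0112372 − 1)×1000 = (0.973917 − 1)×1000 = -26.083 permil
α − 1 = ε/1000 = -0.0089
f^(α−1) = 0.680^(-0.0089) = 1.003438
δ_res = (-26.083 + 1000) × 1.003438 − 1000 = 977.266 − 1000 = -22.73 permil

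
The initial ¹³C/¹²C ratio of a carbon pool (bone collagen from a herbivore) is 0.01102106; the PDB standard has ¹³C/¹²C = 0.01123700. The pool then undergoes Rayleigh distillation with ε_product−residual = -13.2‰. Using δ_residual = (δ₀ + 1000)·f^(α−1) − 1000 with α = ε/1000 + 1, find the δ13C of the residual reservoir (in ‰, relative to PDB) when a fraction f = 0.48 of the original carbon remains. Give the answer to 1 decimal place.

δ₀ = (0.01102106/0.01123700 − 1)×1000 = (0.980783 − 1)×1000 = -19.217‰
α − 1 = ε/1000 = -0.0132
f^(α−1) = 0.48^(-0.0132) = 1.009735
δ_res = (-19.217 + 1000) × 1.009735 − 1000 = 990.332 − 1000 = -9.67‰

-9.7‰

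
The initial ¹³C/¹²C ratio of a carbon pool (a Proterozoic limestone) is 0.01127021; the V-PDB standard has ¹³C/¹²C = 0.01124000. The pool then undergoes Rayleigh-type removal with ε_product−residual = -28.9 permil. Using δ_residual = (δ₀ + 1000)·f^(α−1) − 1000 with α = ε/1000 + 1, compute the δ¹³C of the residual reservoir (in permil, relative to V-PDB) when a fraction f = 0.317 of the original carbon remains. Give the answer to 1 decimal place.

δ₀ = (0.01127021/0.01124000 − 1)×1000 = (1.002688 − 1)×1000 = 2.688 permil
α − 1 = ε/1000 = -0.0289
f^(α−1) = 0.317^(-0.0289) = 1.033759
δ_res = (2.688 + 1000) × 1.033759 − 1000 = 1036.538 − 1000 = 36.54 permil

36.5 permil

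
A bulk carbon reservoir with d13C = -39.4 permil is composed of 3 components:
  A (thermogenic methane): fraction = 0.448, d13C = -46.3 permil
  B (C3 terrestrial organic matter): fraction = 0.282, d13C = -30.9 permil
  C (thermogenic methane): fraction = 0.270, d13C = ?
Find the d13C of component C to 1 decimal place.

Isotope mass balance: δ_bulk = Σ fᵢ·δᵢ.
-39.4 = 0.448×(-46.3) + 0.282×(-30.9) + 0.270×δ_C
0.270·δ_C = -39.4 − (-29.456) = -9.944
δ_C = -9.944 / 0.270 = -36.83 permil

-36.8 permil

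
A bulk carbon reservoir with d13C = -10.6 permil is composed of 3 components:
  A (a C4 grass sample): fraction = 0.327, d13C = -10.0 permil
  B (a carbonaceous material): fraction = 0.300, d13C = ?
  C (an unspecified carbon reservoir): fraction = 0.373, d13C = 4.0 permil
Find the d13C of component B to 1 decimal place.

-29.4 permil

Isotope mass balance: δ_bulk = Σ fᵢ·δᵢ.
-10.6 = 0.327×(-10.0) + 0.300×δ_B + 0.373×(4.0)
0.300·δ_B = -10.6 − (-1.778) = -8.822
δ_B = -8.822 / 0.300 = -29.41 permil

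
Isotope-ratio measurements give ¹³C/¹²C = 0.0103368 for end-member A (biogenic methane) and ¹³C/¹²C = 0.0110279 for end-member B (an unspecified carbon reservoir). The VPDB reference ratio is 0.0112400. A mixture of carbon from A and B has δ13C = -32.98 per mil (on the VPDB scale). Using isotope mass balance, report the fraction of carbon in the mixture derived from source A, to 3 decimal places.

δ_A = (0.0103368/0.0112400 − 1)×1000 = (0.919644 − 1)×1000 = -80.356 per mil
δ_B = (0.0110279/0.0112400 − 1)×1000 = (0.981130 − 1)×1000 = -18.870 per mil
f_A = (δ_mix − δ_B)/(δ_A − δ_B) = (-32.98 − (-18.870))/(-80.356 − (-18.870))
f_A = -14.110 / -61.486 = 0.2295

0.229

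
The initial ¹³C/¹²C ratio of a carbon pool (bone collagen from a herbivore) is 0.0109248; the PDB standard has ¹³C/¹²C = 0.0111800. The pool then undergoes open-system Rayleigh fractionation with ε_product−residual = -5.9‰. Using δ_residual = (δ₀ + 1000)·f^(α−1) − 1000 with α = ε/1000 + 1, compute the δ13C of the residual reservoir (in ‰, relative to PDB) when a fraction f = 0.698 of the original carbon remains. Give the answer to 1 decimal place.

-20.8‰

δ₀ = (0.0109248/0.0111800 − 1)×1000 = (0.977174 − 1)×1000 = -22.826‰
α − 1 = ε/1000 = -0.0059
f^(α−1) = 0.698^(-0.0059) = 1.002124
δ_res = (-22.826 + 1000) × 1.002124 − 1000 = 979.249 − 1000 = -20.75‰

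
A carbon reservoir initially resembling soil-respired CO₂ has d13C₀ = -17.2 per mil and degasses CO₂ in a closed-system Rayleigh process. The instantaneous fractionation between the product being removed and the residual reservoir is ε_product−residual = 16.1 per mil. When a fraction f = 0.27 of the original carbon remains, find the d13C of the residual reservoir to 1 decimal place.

-37.7 per mil

Rayleigh residual: δ_res = (δ₀ + 1000)·f^(α−1) − 1000
α = ε/1000 + 1 = 1.01610, so α − 1 = 0.01610
f^(α−1) = 0.27^(0.01610) = 0.979140
δ_res = (-17.2 + 1000) × 0.979140 − 1000 = 962.299 − 1000 = -37.70 per mil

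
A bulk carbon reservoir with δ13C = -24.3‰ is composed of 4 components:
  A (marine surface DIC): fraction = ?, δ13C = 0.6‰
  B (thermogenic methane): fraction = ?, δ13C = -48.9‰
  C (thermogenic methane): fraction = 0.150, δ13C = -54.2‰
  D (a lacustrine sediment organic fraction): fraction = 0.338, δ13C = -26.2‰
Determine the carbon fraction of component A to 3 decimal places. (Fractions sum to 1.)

Let f_A and f_B be the unknown fractions; fractions sum to 1 so f_A + f_B = 0.512.
Mass balance: Σ fᵢ·δᵢ = δ_bulk ⇒ f_A·(0.6) + f_B·(-48.9) = -24.3 − (-16.986) = -7.314
Substitute f_B = 0.512 − f_A:
f_A·(0.6 − -48.9) = -7.314 − 0.512×(-48.9) = 17.722
f_A = 17.722 / 49.5 = 0.3580

0.358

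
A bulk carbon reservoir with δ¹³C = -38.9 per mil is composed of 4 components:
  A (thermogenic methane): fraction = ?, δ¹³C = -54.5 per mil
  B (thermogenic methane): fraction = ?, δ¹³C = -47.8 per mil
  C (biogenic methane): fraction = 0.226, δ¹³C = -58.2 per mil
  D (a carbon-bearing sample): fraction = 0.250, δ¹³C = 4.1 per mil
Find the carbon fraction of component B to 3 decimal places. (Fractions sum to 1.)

0.267

Let f_B and f_A be the unknown fractions; fractions sum to 1 so f_B + f_A = 0.524.
Mass balance: Σ fᵢ·δᵢ = δ_bulk ⇒ f_B·(-47.8) + f_A·(-54.5) = -38.9 − (-12.128) = -26.772
Substitute f_A = 0.524 − f_B:
f_B·(-47.8 − -54.5) = -26.772 − 0.524×(-54.5) = 1.786
f_B = 1.786 / 6.7 = 0.2666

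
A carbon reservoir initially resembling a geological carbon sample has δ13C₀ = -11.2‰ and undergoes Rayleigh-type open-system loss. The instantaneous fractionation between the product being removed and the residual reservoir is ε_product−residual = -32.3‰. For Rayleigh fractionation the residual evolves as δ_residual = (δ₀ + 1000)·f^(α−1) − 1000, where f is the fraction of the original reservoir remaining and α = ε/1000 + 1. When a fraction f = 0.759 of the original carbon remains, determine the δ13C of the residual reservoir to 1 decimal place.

-2.4‰

Rayleigh residual: δ_res = (δ₀ + 1000)·f^(α−1) − 1000
α = ε/1000 + 1 = 0.96770, so α − 1 = -0.03230
f^(α−1) = 0.759^(-0.03230) = 1.008947
δ_res = (-11.2 + 1000) × 1.008947 − 1000 = 997.646 − 1000 = -2.35‰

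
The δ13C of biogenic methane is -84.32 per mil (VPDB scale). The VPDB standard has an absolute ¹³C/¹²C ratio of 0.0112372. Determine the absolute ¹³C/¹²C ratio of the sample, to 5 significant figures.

0.010290

R_sample = R_standard × (δ13C/1000 + 1)
R_sample = 0.0112372 × (-84.32/1000 + 1) = 0.0112372 × 0.915680
R_sample = 0.0102897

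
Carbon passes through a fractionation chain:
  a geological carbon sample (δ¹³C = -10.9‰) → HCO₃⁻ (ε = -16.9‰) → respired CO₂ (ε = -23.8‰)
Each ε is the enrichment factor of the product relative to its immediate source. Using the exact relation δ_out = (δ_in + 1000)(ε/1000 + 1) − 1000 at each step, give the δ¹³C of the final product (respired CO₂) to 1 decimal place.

-50.8‰

step 1: δ = (-10.90 + 1000)·(-16.9/1000 + 1) − 1000 = -27.62‰
step 2: δ = (-27.62 + 1000)·(-23.8/1000 + 1) − 1000 = -50.76‰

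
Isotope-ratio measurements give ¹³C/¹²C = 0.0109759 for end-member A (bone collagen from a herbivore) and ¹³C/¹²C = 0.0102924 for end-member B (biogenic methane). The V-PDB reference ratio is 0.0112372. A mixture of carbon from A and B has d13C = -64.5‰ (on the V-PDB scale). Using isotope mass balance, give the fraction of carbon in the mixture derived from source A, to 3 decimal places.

δ_A = (0.0109759/0.0112372 − 1)×1000 = (0.976747 − 1)×1000 = -23.253‰
δ_B = (0.0102924/0.0112372 − 1)×1000 = (0.915922 − 1)×1000 = -84.078‰
f_A = (δ_mix − δ_B)/(δ_A − δ_B) = (-64.5 − (-84.078))/(-23.253 − (-84.078))
f_A = 19.578 / 60.825 = 0.3219

0.322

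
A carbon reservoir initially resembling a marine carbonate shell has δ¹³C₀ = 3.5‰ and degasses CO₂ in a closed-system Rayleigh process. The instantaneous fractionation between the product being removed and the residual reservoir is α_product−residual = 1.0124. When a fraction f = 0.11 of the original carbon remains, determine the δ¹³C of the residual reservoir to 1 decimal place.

Rayleigh residual: δ_res = (δ₀ + 1000)·f^(α−1) − 1000
α − 1 = 0.01240
f^(α−1) = 0.11^(0.01240) = 0.973001
δ_res = (3.5 + 1000) × 0.973001 − 1000 = 976.406 − 1000 = -23.59‰

-23.6‰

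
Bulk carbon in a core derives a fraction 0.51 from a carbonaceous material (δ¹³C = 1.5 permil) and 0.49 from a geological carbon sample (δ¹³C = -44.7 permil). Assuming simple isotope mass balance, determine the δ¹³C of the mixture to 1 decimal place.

-21.1 permil

δ_mix = f_A·δ_A + f_B·δ_B
δ_mix = 0.51 × (1.5) + 0.49 × (-44.7)
δ_mix = 0.77 + -21.90 = -21.14 permil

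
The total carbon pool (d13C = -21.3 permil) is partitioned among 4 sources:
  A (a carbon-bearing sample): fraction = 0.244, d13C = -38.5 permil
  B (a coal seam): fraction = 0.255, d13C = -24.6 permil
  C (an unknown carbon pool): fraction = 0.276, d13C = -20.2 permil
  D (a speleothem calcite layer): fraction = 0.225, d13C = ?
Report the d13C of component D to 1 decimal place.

Isotope mass balance: δ_bulk = Σ fᵢ·δᵢ.
-21.3 = 0.244×(-38.5) + 0.255×(-24.6) + 0.276×(-20.2) + 0.225×δ_D
0.225·δ_D = -21.3 − (-21.242) = -0.058
δ_D = -0.058 / 0.225 = -0.26 permil

-0.3 permil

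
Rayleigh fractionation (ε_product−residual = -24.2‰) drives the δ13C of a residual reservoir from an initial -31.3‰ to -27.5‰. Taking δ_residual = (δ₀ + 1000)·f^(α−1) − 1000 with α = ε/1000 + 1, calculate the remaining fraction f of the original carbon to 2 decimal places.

α − 1 = ε/1000 = -0.0242
(δ_res + 1000)/(δ₀ + 1000) = (-27.5 + 1000)/(-31.3 + 1000) = 972.5/968.7 = 1.003923
f = 1.003923^(1/-0.0242) = exp(ln(1.003923)/-0.0242) = exp(0.00392/-0.0242)
f = exp(-0.1618) = 0.8506

0.85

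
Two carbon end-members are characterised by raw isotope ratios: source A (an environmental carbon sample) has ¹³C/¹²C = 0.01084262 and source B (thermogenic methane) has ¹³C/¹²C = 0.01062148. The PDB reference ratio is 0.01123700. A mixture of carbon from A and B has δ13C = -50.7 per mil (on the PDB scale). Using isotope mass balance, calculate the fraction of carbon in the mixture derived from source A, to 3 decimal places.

0.207

δ_A = (0.01084262/0.01123700 − 1)×1000 = (0.964903 − 1)×1000 = -35.097 per mil
δ_B = (0.01062148/0.01123700 − 1)×1000 = (0.945224 − 1)×1000 = -54.776 per mil
f_A = (δ_mix − δ_B)/(δ_A − δ_B) = (-50.7 − (-54.776))/(-35.097 − (-54.776))
f_A = 4.076 / 19.680 = 0.2071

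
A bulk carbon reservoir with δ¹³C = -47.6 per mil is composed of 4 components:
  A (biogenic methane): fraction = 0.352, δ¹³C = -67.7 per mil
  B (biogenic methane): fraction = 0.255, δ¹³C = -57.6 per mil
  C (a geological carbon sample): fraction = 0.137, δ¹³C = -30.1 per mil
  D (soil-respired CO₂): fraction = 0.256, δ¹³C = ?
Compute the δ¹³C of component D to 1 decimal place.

Isotope mass balance: δ_bulk = Σ fᵢ·δᵢ.
-47.6 = 0.352×(-67.7) + 0.255×(-57.6) + 0.137×(-30.1) + 0.256×δ_D
0.256·δ_D = -47.6 − (-42.642) = -4.958
δ_D = -4.958 / 0.256 = -19.37 per mil

-19.4 per mil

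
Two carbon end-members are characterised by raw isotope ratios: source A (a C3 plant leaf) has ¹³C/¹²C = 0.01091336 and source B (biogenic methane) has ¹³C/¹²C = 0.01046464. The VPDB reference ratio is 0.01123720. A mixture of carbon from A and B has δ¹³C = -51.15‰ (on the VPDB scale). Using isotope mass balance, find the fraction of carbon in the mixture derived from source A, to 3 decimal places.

δ_A = (0.01091336/0.01123720 − 1)×1000 = (0.971181 − 1)×1000 = -28.819‰
δ_B = (0.01046464/0.01123720 − 1)×1000 = (0.931250 − 1)×1000 = -68.750‰
f_A = (δ_mix − δ_B)/(δ_A − δ_B) = (-51.15 − (-68.750))/(-28.819 − (-68.750))
f_A = 17.600 / 39.932 = 0.4408

0.441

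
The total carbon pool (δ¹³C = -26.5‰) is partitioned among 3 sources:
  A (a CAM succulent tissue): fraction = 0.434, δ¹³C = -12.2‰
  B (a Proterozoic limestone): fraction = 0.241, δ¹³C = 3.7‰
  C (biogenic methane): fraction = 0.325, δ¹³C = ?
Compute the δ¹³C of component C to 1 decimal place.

-68.0‰

Isotope mass balance: δ_bulk = Σ fᵢ·δᵢ.
-26.5 = 0.434×(-12.2) + 0.241×(3.7) + 0.325×δ_C
0.325·δ_C = -26.5 − (-4.403) = -22.097
δ_C = -22.097 / 0.325 = -67.99‰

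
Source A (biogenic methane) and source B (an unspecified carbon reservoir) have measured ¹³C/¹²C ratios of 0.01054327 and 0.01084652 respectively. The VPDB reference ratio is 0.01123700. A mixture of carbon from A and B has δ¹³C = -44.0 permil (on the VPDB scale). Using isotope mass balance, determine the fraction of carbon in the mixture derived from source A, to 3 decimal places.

δ_A = (0.01054327/0.01123700 − 1)×1000 = (0.938264 − 1)×1000 = -61.736 permil
δ_B = (0.01084652/0.01123700 − 1)×1000 = (0.965251 − 1)×1000 = -34.749 permil
f_A = (δ_mix − δ_B)/(δ_A − δ_B) = (-44.0 − (-34.749))/(-61.736 − (-34.749))
f_A = -9.251 / -26.987 = 0.3428

0.343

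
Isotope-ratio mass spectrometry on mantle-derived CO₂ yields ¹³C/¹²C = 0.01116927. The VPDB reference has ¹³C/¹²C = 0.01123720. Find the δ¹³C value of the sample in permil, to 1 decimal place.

δ¹³C = (R_sample / R_standard − 1) × 1000
R_sample / R_standard = 0.01116927 / 0.01123720 = 0.993955
δ¹³C = (0.993955 − 1) × 1000 = -6.05 permil

-6.0 permil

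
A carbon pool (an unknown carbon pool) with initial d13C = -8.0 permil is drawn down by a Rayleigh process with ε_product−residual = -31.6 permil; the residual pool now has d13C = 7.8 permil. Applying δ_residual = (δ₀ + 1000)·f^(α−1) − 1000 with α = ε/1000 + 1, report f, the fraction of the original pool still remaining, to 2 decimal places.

0.61

α − 1 = ε/1000 = -0.0316
(δ_res + 1000)/(δ₀ + 1000) = (7.8 + 1000)/(-8.0 + 1000) = 1007.8/992.0 = 1.015927
f = 1.015927^(1/-0.0316) = exp(ln(1.015927)/-0.0316) = exp(0.01580/-0.0316)
f = exp(-0.5001) = 0.6065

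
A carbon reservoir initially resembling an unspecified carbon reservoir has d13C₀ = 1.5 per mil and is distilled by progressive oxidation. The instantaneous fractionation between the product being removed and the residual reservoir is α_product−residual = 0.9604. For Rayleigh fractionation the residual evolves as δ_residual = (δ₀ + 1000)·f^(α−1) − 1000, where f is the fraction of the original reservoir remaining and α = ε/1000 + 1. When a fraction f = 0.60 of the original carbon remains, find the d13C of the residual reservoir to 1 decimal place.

Rayleigh residual: δ_res = (δ₀ + 1000)·f^(α−1) − 1000
α − 1 = -0.03960
f^(α−1) = 0.60^(-0.03960) = 1.020435
δ_res = (1.5 + 1000) × 1.020435 − 1000 = 1021.965 − 1000 = 21.97 per mil

22.0 per mil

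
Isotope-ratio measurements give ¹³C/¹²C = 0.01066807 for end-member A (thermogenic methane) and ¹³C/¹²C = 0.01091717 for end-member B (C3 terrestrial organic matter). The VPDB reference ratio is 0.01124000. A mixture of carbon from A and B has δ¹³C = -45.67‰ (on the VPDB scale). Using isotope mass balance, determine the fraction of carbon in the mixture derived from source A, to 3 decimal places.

0.765

δ_A = (0.01066807/0.01124000 − 1)×1000 = (0.949117 − 1)×1000 = -50.883‰
δ_B = (0.01091717/0.01124000 − 1)×1000 = (0.971278 − 1)×1000 = -28.722‰
f_A = (δ_mix − δ_B)/(δ_A − δ_B) = (-45.67 − (-28.722))/(-50.883 − (-28.722))
f_A = -16.948 / -22.162 = 0.7648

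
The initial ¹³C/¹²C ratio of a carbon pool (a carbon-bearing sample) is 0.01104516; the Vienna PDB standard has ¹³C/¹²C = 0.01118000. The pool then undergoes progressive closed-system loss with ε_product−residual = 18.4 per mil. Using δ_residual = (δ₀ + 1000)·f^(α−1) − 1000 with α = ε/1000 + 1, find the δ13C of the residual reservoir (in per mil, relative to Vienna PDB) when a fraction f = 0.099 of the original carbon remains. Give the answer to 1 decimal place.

-53.2 per mil

δ₀ = (0.01104516/0.01118000 − 1)×1000 = (0.987939 − 1)×1000 = -12.061 per mil
α − 1 = ε/1000 = 0.0184
f^(α−1) = 0.099^(0.0184) = 0.958340
δ_res = (-12.061 + 1000) × 0.958340 − 1000 = 946.782 − 1000 = -53.22 per mil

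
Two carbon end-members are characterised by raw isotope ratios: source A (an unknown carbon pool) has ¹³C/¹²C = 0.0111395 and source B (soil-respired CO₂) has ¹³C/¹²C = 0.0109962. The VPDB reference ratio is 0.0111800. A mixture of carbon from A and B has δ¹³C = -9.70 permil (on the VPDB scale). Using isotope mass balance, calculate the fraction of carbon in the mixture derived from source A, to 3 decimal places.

0.526

δ_A = (0.0111395/0.0111800 − 1)×1000 = (0.996377 − 1)×1000 = -3.623 permil
δ_B = (0.0109962/0.0111800 − 1)×1000 = (0.983560 − 1)×1000 = -16.440 permil
f_A = (δ_mix − δ_B)/(δ_A − δ_B) = (-9.70 − (-16.440))/(-3.623 − (-16.440))
f_A = 6.740 / 12.818 = 0.5258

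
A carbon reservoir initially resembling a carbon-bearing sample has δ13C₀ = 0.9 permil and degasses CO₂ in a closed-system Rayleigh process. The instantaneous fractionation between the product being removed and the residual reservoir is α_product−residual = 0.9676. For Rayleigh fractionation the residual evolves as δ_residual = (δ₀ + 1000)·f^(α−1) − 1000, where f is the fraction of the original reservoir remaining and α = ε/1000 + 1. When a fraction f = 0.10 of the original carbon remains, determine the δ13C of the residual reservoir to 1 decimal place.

78.4 permil

Rayleigh residual: δ_res = (δ₀ + 1000)·f^(α−1) − 1000
α − 1 = -0.03240
f^(α−1) = 0.10^(-0.03240) = 1.077457
δ_res = (0.9 + 1000) × 1.077457 − 1000 = 1078.427 − 1000 = 78.43 permil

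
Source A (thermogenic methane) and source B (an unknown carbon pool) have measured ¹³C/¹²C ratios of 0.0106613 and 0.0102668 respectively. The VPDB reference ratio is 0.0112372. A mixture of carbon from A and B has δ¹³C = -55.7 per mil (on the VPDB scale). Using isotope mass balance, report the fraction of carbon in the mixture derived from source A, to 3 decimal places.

0.873

δ_A = (0.0106613/0.0112372 − 1)×1000 = (0.948751 − 1)×1000 = -51.249 per mil
δ_B = (0.0102668/0.0112372 − 1)×1000 = (0.913644 − 1)×1000 = -86.356 per mil
f_A = (δ_mix − δ_B)/(δ_A − δ_B) = (-55.7 − (-86.356))/(-51.249 − (-86.356))
f_A = 30.656 / 35.107 = 0.8732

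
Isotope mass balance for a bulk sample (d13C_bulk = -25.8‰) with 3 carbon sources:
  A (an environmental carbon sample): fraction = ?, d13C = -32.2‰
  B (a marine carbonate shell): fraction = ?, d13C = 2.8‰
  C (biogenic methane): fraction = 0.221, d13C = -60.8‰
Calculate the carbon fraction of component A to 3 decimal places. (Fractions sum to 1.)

Let f_A and f_B be the unknown fractions; fractions sum to 1 so f_A + f_B = 0.779.
Mass balance: Σ fᵢ·δᵢ = δ_bulk ⇒ f_A·(-32.2) + f_B·(2.8) = -25.8 − (-13.437) = -12.363
Substitute f_B = 0.779 − f_A:
f_A·(-32.2 − 2.8) = -12.363 − 0.779×(2.8) = -14.544
f_A = -14.544 / -35.0 = 0.4156

0.416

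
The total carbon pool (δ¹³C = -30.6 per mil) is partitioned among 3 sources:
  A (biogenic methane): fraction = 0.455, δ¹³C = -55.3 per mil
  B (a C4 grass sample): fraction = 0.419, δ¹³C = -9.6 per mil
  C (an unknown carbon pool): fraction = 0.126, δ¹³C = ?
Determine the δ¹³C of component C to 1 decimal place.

Isotope mass balance: δ_bulk = Σ fᵢ·δᵢ.
-30.6 = 0.455×(-55.3) + 0.419×(-9.6) + 0.126×δ_C
0.126·δ_C = -30.6 − (-29.184) = -1.416
δ_C = -1.416 / 0.126 = -11.24 per mil

-11.2 per mil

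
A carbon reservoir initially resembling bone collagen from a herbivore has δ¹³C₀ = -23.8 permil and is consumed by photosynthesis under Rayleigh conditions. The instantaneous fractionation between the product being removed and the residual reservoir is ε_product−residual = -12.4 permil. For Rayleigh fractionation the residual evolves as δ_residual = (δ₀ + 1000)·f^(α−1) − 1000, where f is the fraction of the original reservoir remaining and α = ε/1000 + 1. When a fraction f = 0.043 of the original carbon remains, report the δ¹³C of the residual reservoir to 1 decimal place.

15.0 permil

Rayleigh residual: δ_res = (δ₀ + 1000)·f^(α−1) − 1000
α = ε/1000 + 1 = 0.98760, so α − 1 = -0.01240
f^(α−1) = 0.043^(-0.01240) = 1.039788
δ_res = (-23.8 + 1000) × 1.039788 − 1000 = 1015.041 − 1000 = 15.04 permil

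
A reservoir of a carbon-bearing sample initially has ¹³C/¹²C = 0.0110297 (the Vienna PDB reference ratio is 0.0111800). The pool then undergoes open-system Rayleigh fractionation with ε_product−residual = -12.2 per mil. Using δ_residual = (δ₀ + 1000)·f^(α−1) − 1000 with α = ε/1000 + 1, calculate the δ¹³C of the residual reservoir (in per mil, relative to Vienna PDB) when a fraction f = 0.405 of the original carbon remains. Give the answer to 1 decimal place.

δ₀ = (0.0110297/0.0111800 − 1)×1000 = (0.986556 − 1)×1000 = -13.444 per mil
α − 1 = ε/1000 = -0.0122
f^(α−1) = 0.405^(-0.0122) = 1.011088
δ_res = (-13.444 + 1000) × 1.011088 − 1000 = 997.496 − 1000 = -2.50 per mil

-2.5 per mil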